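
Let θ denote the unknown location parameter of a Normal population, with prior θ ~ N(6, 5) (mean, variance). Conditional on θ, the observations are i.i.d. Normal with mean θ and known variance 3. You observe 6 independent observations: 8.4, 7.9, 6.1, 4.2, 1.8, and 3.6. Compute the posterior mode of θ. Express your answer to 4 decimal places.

n = 6; x̄ = (8.4 + 7.9 + 6.1 + 4.2 + 1.8 + 3.6)/6 = 32/6 = 16/3 ≈ 5.3333.
For a Normal prior and Normal likelihood with known variance, the posterior is Normal; its mode equals its mean, the precision-weighted average.
Prior precision 1/σ₀² = 1/5 = 0.2; data precision n/σ² = 6/3 = 2.
θ̂ = (0.2·6 + 2·(16/3)) / (0.2 + 2) = (178/15)/2.2 = 178/33 ≈ 5.3939.

θ̂_MAP = 5.3939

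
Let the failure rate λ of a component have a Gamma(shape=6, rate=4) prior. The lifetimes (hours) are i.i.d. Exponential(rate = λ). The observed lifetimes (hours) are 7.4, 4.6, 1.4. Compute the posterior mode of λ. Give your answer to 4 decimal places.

λ̂_MAP = 0.4598

The Exponential(rate=λ) likelihood is ∝ λ^n e^(−λΣtᵢ). Here n = 3 and Σtᵢ = 7.4 + 4.6 + 1.4 = 13.4.
Posterior ∝ λ^5e^(−4λ) · λ^3e^(−13.4λ) = λ^8e^(−17.4λ), i.e. Gamma(9, 17.4).
Mode = (a−1)/b = 8/17.4 ≈ 0.4598.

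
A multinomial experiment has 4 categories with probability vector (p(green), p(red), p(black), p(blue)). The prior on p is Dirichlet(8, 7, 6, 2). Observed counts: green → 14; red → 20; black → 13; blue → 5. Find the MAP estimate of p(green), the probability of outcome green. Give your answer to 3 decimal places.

MAP estimate of p(green) = 0.296

The posterior is Dirichlet(αᵢ + nᵢ) = Dirichlet(22, 27, 19, 7).
For a Dirichlet(a₁,…,a_K) with all aᵢ > 1, the mode has j-th component (aⱼ − 1)/(Σaᵢ − K).
Here Σaᵢ = 75 and K = 4, so p(green) = (22 − 1)/(75 − 4) = 21/71 ≈ 0.296.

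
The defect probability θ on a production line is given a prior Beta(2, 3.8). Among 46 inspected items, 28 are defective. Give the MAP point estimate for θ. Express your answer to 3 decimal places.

θ̂_MAP = 0.582

Prior: Beta(2, 3.8).
Data: 28 successes in 46 trials. The binomial likelihood contributes θ^28(1−θ)^18, so the posterior is Beta(2+28, 3.8+18) = Beta(30, 21.8).
For Beta(a, b) with a, b > 1 the mode is (a−1)/(a+b−2) = 29/49.8 ≈ 0.582.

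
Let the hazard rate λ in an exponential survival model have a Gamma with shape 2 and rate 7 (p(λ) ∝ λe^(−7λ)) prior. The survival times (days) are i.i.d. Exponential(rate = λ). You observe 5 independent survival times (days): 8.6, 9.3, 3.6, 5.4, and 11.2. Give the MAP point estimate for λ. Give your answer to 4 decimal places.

The Exponential(rate=λ) likelihood is ∝ λ^n e^(−λΣtᵢ). Here n = 5 and Σtᵢ = 8.6 + 9.3 + 3.6 + 5.4 + 11.2 = 38.1.
Posterior ∝ λe^(−7λ) · λ^5e^(−38.1λ) = λ^6e^(−45.1λ), i.e. Gamma(7, 45.1).
Mode = (a−1)/b = 6/45.1 ≈ 0.1330.

λ̂_MAP = 0.1330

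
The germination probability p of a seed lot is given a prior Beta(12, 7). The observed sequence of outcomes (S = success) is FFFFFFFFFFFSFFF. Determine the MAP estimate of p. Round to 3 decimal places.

p̂_MAP = 0.375

Prior: Beta(12, 7).
Data: 1 success in 15 trials (from the sequence). The binomial likelihood contributes p(1−p)^14, so the posterior is Beta(12+1, 7+14) = Beta(13, 21).
For Beta(a, b) with a, b > 1 the mode is (a−1)/(a+b−2) = 12/32 ≈ 0.375.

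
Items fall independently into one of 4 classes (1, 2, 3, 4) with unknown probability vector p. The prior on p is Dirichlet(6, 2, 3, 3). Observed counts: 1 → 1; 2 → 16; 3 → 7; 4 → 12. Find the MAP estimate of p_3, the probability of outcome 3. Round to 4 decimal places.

MAP estimate: 0.1957

The posterior is Dirichlet(αᵢ + nᵢ) = Dirichlet(7, 18, 10, 15).
For a Dirichlet(a₁,…,a_K) with all aᵢ > 1, the mode has j-th component (aⱼ − 1)/(Σaᵢ − K).
Here Σaᵢ = 50 and K = 4, so p_3 = (10 − 1)/(50 − 4) = 9/46 ≈ 0.1957.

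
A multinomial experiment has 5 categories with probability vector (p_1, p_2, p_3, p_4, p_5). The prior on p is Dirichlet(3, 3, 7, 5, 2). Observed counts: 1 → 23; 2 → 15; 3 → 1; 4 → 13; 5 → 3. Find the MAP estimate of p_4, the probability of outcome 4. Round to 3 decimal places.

MAP estimate: 0.243

The posterior is Dirichlet(αᵢ + nᵢ) = Dirichlet(26, 18, 8, 18, 5).
For a Dirichlet(a₁,…,a_K) with all aᵢ > 1, the mode has j-th component (aⱼ − 1)/(Σaᵢ − K).
Here Σaᵢ = 75 and K = 5, so p_4 = (18 − 1)/(75 − 5) = 17/70 ≈ 0.243.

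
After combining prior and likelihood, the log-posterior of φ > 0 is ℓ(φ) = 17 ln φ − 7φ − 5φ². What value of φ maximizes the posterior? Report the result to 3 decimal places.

φ̂_MAP = 1.000

ℓ'(φ) = 17/φ − 7 − 10φ. Setting this to zero and multiplying by φ: 10φ² + 7φ − 17 = 0.
φ = (−7 + √(7² + 4·10·17)) / (2·10) = (−7 + √729) / 20 = (−7 + 27)/20 = 1.
ℓ''(φ) = −17/φ² − 10 < 0, confirming a maximum.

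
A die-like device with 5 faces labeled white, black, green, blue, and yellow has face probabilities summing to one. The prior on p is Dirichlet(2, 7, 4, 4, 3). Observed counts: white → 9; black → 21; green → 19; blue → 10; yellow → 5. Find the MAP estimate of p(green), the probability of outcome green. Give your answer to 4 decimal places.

The posterior is Dirichlet(αᵢ + nᵢ) = Dirichlet(11, 28, 23, 14, 8).
For a Dirichlet(a₁,…,a_K) with all aᵢ > 1, the mode has j-th component (aⱼ − 1)/(Σaᵢ − K).
Here Σaᵢ = 84 and K = 5, so p(green) = (23 − 1)/(84 − 5) = 22/79 ≈ 0.2785.

MAP estimate of p(green) = 0.2785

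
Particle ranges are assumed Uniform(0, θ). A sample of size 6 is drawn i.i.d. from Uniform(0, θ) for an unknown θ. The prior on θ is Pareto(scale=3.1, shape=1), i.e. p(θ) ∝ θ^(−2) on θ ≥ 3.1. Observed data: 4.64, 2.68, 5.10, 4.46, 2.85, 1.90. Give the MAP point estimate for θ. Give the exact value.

θ̂_MAP = 5.10

The Uniform(0, θ) likelihood is θ^(−n) for θ ≥ max(xᵢ), zero otherwise. Here max(xᵢ) = 5.10.
Posterior ∝ θ^(−2) · θ^(−6) = θ^(−8) on θ ≥ max(3.1, 5.10) = 5.10.
This density is strictly decreasing in θ, so the posterior mode lies at the lower boundary of the support.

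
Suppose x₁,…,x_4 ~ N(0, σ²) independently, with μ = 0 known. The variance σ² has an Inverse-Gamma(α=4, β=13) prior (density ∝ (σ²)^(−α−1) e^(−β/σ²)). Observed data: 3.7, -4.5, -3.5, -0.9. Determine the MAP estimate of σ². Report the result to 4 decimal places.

σ̂²_MAP = 5.2143

Sum of squared deviations about the known mean: SS = (3.7−0)² + (-4.5−0)² + (-3.5−0)² + (-0.9−0)² = 47.
The Normal likelihood contributes (σ²)^(−n/2) exp(−SS/(2σ²)), so the posterior is Inverse-Gamma(α + n/2, β + SS/2) = Inverse-Gamma(6, 36.5).
The mode of Inverse-Gamma(a, b) is b/(a+1) = 36.5/7 ≈ 5.2143.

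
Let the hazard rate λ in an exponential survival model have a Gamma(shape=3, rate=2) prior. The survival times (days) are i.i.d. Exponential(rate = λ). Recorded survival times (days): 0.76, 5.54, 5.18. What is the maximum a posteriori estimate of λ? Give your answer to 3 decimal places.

λ̂_MAP = 0.371

The Exponential(rate=λ) likelihood is ∝ λ^n e^(−λΣtᵢ). Here n = 3 and Σtᵢ = 0.76 + 5.54 + 5.18 = 11.48.
Posterior ∝ λ^2e^(−2λ) · λ^3e^(−11.48λ) = λ^5e^(−13.48λ), i.e. Gamma(6, 13.48).
Mode = (a−1)/b = 5/13.48 ≈ 0.371.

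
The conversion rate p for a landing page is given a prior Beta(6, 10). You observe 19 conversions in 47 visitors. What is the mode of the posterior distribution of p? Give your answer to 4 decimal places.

p̂_MAP = 0.3934

Prior: Beta(6, 10).
Data: 19 successes in 47 trials. The binomial likelihood contributes p^19(1−p)^28, so the posterior is Beta(6+19, 10+28) = Beta(25, 38).
For Beta(a, b) with a, b > 1 the mode is (a−1)/(a+b−2) = 24/61 ≈ 0.3934.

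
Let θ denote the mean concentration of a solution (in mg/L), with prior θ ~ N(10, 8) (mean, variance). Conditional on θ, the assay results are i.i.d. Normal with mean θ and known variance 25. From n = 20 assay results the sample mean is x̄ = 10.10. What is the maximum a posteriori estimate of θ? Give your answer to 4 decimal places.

θ̂_MAP = 10.0865

n = 20, x̄ = 10.10.
For a Normal prior and Normal likelihood with known variance, the posterior is Normal; its mode equals its mean, the precision-weighted average.
Prior precision 1/σ₀² = 1/8 = 0.125; data precision n/σ² = 20/25 = 0.8.
θ̂ = (0.125·10 + 0.8·10.1) / (0.125 + 0.8) = 9.33/0.925 = 1866/185 ≈ 10.0865.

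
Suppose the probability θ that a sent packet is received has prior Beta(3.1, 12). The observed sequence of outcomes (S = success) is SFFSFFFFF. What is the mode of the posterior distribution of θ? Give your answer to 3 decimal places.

θ̂_MAP = 0.186

Prior: Beta(3.1, 12).
Data: 2 successes in 9 trials (from the sequence). The binomial likelihood contributes θ^2(1−θ)^7, so the posterior is Beta(3.1+2, 12+7) = Beta(5.1, 19).
For Beta(a, b) with a, b > 1 the mode is (a−1)/(a+b−2) = 4.1/22.1 ≈ 0.186.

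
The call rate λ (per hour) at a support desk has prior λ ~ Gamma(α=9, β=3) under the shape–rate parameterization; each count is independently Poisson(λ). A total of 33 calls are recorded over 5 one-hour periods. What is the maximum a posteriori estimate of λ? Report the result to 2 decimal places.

Σxᵢ = 33, n = 5.
Posterior ∝ λ^8e^(−3λ) · λ^33e^(−5λ) = λ^41e^(−8λ), i.e. Gamma(shape=42, rate=8).
The mode of a Gamma(a, b) with a ≥ 1 (shape–rate) is (a−1)/b = 41/8 ≈ 5.13.

λ̂_MAP = 5.13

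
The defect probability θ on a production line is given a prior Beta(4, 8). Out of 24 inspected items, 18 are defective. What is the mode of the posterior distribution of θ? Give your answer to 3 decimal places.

Prior: Beta(4, 8).
Data: 18 successes in 24 trials. The binomial likelihood contributes θ^18(1−θ)^6, so the posterior is Beta(4+18, 8+6) = Beta(22, 14).
For Beta(a, b) with a, b > 1 the mode is (a−1)/(a+b−2) = 21/34 ≈ 0.618.

θ̂_MAP = 0.618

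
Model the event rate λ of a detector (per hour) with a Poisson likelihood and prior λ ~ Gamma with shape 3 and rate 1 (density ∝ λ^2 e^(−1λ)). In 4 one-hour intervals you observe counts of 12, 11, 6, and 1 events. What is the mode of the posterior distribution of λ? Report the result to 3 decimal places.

λ̂_MAP = 6.400

Σxᵢ = 12+11+6+1 = 30, with n = 4.
Posterior ∝ λ^2e^(−1λ) · λ^30e^(−4λ) = λ^32e^(−5λ), i.e. Gamma(shape=33, rate=5).
The mode of a Gamma(a, b) with a ≥ 1 (shape–rate) is (a−1)/b = 32/5 ≈ 6.400.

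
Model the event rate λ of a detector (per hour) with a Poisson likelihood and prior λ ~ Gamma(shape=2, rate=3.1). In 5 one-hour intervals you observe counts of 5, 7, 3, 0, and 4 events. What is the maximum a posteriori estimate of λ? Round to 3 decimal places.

Σxᵢ = 5+7+3+0+4 = 19, with n = 5.
Posterior ∝ λe^(−3.1λ) · λ^19e^(−5λ) = λ^20e^(−8.1λ), i.e. Gamma(shape=21, rate=8.1).
The mode of a Gamma(a, b) with a ≥ 1 (shape–rate) is (a−1)/b = 20/8.1 ≈ 2.469.

λ̂_MAP = 2.469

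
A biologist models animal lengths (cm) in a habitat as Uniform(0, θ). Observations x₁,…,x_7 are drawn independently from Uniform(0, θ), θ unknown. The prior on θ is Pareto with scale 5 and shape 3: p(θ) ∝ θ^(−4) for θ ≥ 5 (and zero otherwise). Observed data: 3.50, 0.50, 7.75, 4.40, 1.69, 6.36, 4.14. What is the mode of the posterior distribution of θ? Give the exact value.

The Uniform(0, θ) likelihood is θ^(−n) for θ ≥ max(xᵢ), zero otherwise. Here max(xᵢ) = 7.75.
Posterior ∝ θ^(−4) · θ^(−7) = θ^(−11) on θ ≥ max(5, 7.75) = 7.75.
This density is strictly decreasing in θ, so the posterior mode lies at the lower boundary of the support.

θ̂_MAP = 7.75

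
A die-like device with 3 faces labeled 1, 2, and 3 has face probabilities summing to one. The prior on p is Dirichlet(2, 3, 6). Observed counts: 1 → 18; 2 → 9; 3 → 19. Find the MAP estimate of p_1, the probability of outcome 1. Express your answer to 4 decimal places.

The posterior is Dirichlet(αᵢ + nᵢ) = Dirichlet(20, 12, 25).
For a Dirichlet(a₁,…,a_K) with all aᵢ > 1, the mode has j-th component (aⱼ − 1)/(Σaᵢ − K).
Here Σaᵢ = 57 and K = 3, so p_1 = (20 − 1)/(57 − 3) = 19/54 ≈ 0.3519.

MAP estimate: 0.3519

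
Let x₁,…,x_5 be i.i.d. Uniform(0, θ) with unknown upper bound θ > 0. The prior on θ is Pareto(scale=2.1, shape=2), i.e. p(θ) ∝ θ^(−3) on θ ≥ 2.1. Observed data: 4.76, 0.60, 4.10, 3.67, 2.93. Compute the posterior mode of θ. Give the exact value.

θ̂_MAP = 4.76

The Uniform(0, θ) likelihood is θ^(−n) for θ ≥ max(xᵢ), zero otherwise. Here max(xᵢ) = 4.76.
Posterior ∝ θ^(−3) · θ^(−5) = θ^(−8) on θ ≥ max(2.1, 4.76) = 4.76.
This density is strictly decreasing in θ, so the posterior mode lies at the lower boundary of the support.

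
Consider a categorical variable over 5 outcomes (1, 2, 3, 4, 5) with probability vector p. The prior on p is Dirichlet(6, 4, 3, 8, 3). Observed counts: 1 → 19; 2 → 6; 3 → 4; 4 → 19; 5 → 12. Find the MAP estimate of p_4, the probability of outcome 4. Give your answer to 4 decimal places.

The posterior is Dirichlet(αᵢ + nᵢ) = Dirichlet(25, 10, 7, 27, 15).
For a Dirichlet(a₁,…,a_K) with all aᵢ > 1, the mode has j-th component (aⱼ − 1)/(Σaᵢ − K).
Here Σaᵢ = 84 and K = 5, so p_4 = (27 − 1)/(84 − 5) = 26/79 ≈ 0.3291.

MAP estimate: 0.3291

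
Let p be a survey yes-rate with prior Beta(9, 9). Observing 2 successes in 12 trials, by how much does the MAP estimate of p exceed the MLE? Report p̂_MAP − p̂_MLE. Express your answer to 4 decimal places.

MAP − MLE = 0.1905

Posterior is Beta(11, 19); MAP = (11−1)/(30−2) = 10/28 ≈ 0.35714.
MLE ignores the prior: p̂_MLE = k/n = 2/12 ≈ 0.16667.
Difference = 10/28 − 2/12 = 4/21 ≈ 0.1905.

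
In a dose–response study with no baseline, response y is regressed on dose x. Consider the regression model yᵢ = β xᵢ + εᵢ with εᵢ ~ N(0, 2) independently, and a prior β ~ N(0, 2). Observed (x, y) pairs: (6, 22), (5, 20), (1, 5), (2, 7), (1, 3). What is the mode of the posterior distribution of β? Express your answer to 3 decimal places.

log p(β | y) = −Σ(yᵢ − βxᵢ)²/(2·2) − β²/(2·2) + const.
Setting the derivative to zero: Σxᵢ(yᵢ − βxᵢ)/2 − β/2 = 0, so β = Σxᵢyᵢ / (Σxᵢ² + σ²/τ²).
Σxᵢyᵢ = 6·22 + 5·20 + 1·5 + 2·7 + 1·3 = 254; Σxᵢ² = 67; σ²/τ² = 1.
β̂_MAP = 254 / (67 + 1) = 254/68 ≈ 3.735.

β̂_MAP = 3.735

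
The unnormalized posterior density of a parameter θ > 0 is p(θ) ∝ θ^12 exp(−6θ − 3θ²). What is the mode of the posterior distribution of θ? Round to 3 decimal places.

θ̂_MAP = 1.000

ℓ'(θ) = 12/θ − 6 − 6θ. Setting this to zero and multiplying by θ: 6θ² + 6θ − 12 = 0.
θ = (−6 + √(6² + 4·6·12)) / (2·6) = (−6 + √324) / 12 = (−6 + 18)/12 = 1.
ℓ''(θ) = −12/θ² − 6 < 0, confirming a maximum.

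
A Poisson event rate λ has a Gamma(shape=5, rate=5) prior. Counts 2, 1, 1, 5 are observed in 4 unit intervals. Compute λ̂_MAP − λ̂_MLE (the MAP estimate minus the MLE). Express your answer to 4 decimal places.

Σxᵢ = 9. Posterior is Gamma(14, 9); MAP = (14−1)/9 = 13/9 ≈ 1.44444.
MLE = x̄ = 9/4 ≈ 2.25000.
Difference = 13/9 − 9/4 = -29/36 ≈ -0.8056.

MAP − MLE = -0.8056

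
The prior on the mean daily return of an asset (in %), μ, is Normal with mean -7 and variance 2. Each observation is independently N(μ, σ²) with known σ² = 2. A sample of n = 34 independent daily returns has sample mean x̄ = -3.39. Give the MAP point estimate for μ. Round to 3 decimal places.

n = 34, x̄ = -3.39.
For a Normal prior and Normal likelihood with known variance, the posterior is Normal; its mode equals its mean, the precision-weighted average.
Prior precision 1/σ₀² = 1/2 = 0.5; data precision n/σ² = 34/2 = 17.
μ̂ = (0.5·(-7) + 17·(-3.39)) / (0.5 + 17) = (-61.13)/17.5 = -6113/1750 ≈ -3.493.

μ̂_MAP = -3.493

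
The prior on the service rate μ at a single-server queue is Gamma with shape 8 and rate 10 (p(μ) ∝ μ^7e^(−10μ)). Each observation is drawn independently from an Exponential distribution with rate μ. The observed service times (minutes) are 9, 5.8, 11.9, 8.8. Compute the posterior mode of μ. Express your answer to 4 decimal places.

The Exponential(rate=μ) likelihood is ∝ μ^n e^(−μΣtᵢ). Here n = 4 and Σtᵢ = 9 + 5.8 + 11.9 + 8.8 = 35.5.
Posterior ∝ μ^7e^(−10μ) · μ^4e^(−35.5μ) = μ^11e^(−45.5μ), i.e. Gamma(12, 45.5).
Mode = (a−1)/b = 11/45.5 ≈ 0.2418.

μ̂_MAP = 0.2418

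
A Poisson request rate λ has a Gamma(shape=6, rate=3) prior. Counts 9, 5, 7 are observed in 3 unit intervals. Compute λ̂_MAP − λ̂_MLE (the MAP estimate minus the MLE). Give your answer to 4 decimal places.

MAP − MLE = -2.6667

Σxᵢ = 21. Posterior is Gamma(27, 6); MAP = (27−1)/6 = 26/6 ≈ 4.33333.
MLE = x̄ = 21/3 ≈ 7.00000.
Difference = 26/6 − 21/3 = -8/3 ≈ -2.6667.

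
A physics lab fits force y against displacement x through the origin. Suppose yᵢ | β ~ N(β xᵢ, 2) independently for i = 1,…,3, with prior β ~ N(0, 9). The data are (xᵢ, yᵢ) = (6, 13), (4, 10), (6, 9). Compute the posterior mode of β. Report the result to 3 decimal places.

β̂_MAP = 1.950

log p(β | y) = −Σ(yᵢ − βxᵢ)²/(2·2) − β²/(2·9) + const.
Setting the derivative to zero: Σxᵢ(yᵢ − βxᵢ)/2 − β/9 = 0, so β = Σxᵢyᵢ / (Σxᵢ² + σ²/τ²).
Σxᵢyᵢ = 6·13 + 4·10 + 6·9 = 172; Σxᵢ² = 88; σ²/τ² = 2/9.
β̂_MAP = 172 / (88 + 2/9) = 172/(794/9) = 774/397 ≈ 1.950.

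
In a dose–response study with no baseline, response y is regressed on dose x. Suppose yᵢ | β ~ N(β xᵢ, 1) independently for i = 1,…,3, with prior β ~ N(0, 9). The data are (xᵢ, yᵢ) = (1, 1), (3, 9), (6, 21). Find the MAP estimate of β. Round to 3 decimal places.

β̂_MAP = 3.340

log p(β | y) = −Σ(yᵢ − βxᵢ)²/(2·1) − β²/(2·9) + const.
Setting the derivative to zero: Σxᵢ(yᵢ − βxᵢ)/1 − β/9 = 0, so β = Σxᵢyᵢ / (Σxᵢ² + σ²/τ²).
Σxᵢyᵢ = 1·1 + 3·9 + 6·21 = 154; Σxᵢ² = 46; σ²/τ² = 1/9.
β̂_MAP = 154 / (46 + 1/9) = 154/(415/9) = 1386/415 ≈ 3.340.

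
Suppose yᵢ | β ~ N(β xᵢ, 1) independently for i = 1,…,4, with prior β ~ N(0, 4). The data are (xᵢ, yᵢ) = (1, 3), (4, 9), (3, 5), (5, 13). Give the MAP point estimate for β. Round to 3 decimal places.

log p(β | y) = −Σ(yᵢ − βxᵢ)²/(2·1) − β²/(2·4) + const.
Setting the derivative to zero: Σxᵢ(yᵢ − βxᵢ)/1 − β/4 = 0, so β = Σxᵢyᵢ / (Σxᵢ² + σ²/τ²).
Σxᵢyᵢ = 1·3 + 4·9 + 3·5 + 5·13 = 119; Σxᵢ² = 51; σ²/τ² = 0.25.
β̂_MAP = 119 / (51 + 0.25) = 119/51.25 ≈ 2.322.

β̂_MAP = 2.322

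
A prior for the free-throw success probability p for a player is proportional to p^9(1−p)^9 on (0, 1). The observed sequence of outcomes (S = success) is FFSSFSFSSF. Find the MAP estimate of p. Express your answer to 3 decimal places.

p̂_MAP = 0.500

The prior density ∝ p^9(1−p)^9 is the kernel of Beta(10, 10).
Data: 5 successes in 10 trials (from the sequence). The binomial likelihood contributes p^5(1−p)^5, so the posterior is Beta(10+5, 10+5) = Beta(15, 15).
For Beta(a, b) with a, b > 1 the mode is (a−1)/(a+b−2) = 14/28 ≈ 0.500.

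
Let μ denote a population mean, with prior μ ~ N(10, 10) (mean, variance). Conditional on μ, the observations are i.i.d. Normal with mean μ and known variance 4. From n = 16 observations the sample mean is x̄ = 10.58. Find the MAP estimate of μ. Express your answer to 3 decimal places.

n = 16, x̄ = 10.58.
For a Normal prior and Normal likelihood with known variance, the posterior is Normal; its mode equals its mean, the precision-weighted average.
Prior precision 1/σ₀² = 1/10 = 0.1; data precision n/σ² = 16/4 = 4.
μ̂ = (0.1·10 + 4·10.58) / (0.1 + 4) = 43.32/4.1 = 2166/205 ≈ 10.566.

μ̂_MAP = 10.566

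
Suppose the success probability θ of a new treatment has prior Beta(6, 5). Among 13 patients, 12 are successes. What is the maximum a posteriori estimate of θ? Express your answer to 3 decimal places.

Prior: Beta(6, 5).
Data: 12 successes in 13 trials. The binomial likelihood contributes θ^12(1−θ)^1, so the posterior is Beta(6+12, 5+1) = Beta(18, 6).
For Beta(a, b) with a, b > 1 the mode is (a−1)/(a+b−2) = 17/22 ≈ 0.773.

θ̂_MAP = 0.773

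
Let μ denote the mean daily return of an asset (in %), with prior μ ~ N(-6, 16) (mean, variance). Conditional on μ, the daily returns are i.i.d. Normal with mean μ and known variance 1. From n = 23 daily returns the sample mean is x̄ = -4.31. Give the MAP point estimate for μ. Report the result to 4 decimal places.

n = 23, x̄ = -4.31.
For a Normal prior and Normal likelihood with known variance, the posterior is Normal; its mode equals its mean, the precision-weighted average.
Prior precision 1/σ₀² = 1/16 = 0.0625; data precision n/σ² = 23/1 = 23.
μ̂ = (0.0625·(-6) + 23·(-4.31)) / (0.0625 + 23) = (-99.505)/23.0625 = -39802/9225 ≈ -4.3146.

μ̂_MAP = -4.3146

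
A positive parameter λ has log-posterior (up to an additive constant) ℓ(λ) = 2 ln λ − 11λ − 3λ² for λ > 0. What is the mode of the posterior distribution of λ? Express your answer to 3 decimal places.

ℓ'(λ) = 2/λ − 11 − 6λ. Setting this to zero and multiplying by λ: 6λ² + 11λ − 2 = 0.
λ = (−11 + √(11² + 4·6·2)) / (2·6) = (−11 + √169) / 12 = (−11 + 13)/12 = 1/6.
ℓ''(λ) = −2/λ² − 6 < 0, confirming a maximum.

λ̂_MAP = 0.167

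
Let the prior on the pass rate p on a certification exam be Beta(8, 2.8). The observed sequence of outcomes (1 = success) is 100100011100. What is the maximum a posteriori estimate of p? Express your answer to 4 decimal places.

p̂_MAP = 0.5769

Prior: Beta(8, 2.8).
Data: 5 successes in 12 trials (from the sequence). The binomial likelihood contributes p^5(1−p)^7, so the posterior is Beta(8+5, 2.8+7) = Beta(13, 9.8).
For Beta(a, b) with a, b > 1 the mode is (a−1)/(a+b−2) = 12/20.8 ≈ 0.5769.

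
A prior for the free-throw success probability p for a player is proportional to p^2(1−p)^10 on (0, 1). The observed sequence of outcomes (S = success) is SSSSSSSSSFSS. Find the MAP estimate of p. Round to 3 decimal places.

p̂_MAP = 0.542

The prior density ∝ p^2(1−p)^10 is the kernel of Beta(3, 11).
Data: 11 successes in 12 trials (from the sequence). The binomial likelihood contributes p^11(1−p)^1, so the posterior is Beta(3+11, 11+1) = Beta(14, 12).
For Beta(a, b) with a, b > 1 the mode is (a−1)/(a+b−2) = 13/24 ≈ 0.542.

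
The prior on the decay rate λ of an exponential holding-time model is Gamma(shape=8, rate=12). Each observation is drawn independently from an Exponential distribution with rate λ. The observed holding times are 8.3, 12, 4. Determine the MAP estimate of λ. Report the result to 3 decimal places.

λ̂_MAP = 0.275

The Exponential(rate=λ) likelihood is ∝ λ^n e^(−λΣtᵢ). Here n = 3 and Σtᵢ = 8.3 + 12 + 4 = 24.3.
Posterior ∝ λ^7e^(−12λ) · λ^3e^(−24.3λ) = λ^10e^(−36.3λ), i.e. Gamma(11, 36.3).
Mode = (a−1)/b = 10/36.3 ≈ 0.275.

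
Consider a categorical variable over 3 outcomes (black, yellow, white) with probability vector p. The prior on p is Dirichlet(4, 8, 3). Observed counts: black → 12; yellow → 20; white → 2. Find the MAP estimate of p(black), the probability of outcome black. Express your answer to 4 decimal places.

The posterior is Dirichlet(αᵢ + nᵢ) = Dirichlet(16, 28, 5).
For a Dirichlet(a₁,…,a_K) with all aᵢ > 1, the mode has j-th component (aⱼ − 1)/(Σaᵢ − K).
Here Σaᵢ = 49 and K = 3, so p(black) = (16 − 1)/(49 − 3) = 15/46 ≈ 0.3261.

MAP estimate of p(black) = 0.3261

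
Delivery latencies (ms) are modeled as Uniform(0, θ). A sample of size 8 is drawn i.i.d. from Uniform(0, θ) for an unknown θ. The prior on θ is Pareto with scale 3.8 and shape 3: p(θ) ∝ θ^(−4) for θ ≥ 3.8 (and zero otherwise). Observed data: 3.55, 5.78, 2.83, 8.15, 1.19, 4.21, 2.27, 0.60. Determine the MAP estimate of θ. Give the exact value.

θ̂_MAP = 8.15

The Uniform(0, θ) likelihood is θ^(−n) for θ ≥ max(xᵢ), zero otherwise. Here max(xᵢ) = 8.15.
Posterior ∝ θ^(−4) · θ^(−8) = θ^(−12) on θ ≥ max(3.8, 8.15) = 8.15.
This density is strictly decreasing in θ, so the posterior mode lies at the lower boundary of the support.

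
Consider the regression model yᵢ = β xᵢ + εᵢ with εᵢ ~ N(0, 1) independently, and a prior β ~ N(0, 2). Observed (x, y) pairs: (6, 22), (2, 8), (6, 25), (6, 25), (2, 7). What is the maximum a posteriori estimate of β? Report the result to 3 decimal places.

log p(β | y) = −Σ(yᵢ − βxᵢ)²/(2·1) − β²/(2·2) + const.
Setting the derivative to zero: Σxᵢ(yᵢ − βxᵢ)/1 − β/2 = 0, so β = Σxᵢyᵢ / (Σxᵢ² + σ²/τ²).
Σxᵢyᵢ = 6·22 + 2·8 + 6·25 + 6·25 + 2·7 = 462; Σxᵢ² = 116; σ²/τ² = 0.5.
β̂_MAP = 462 / (116 + 0.5) = 462/116.5 ≈ 3.966.

β̂_MAP = 3.966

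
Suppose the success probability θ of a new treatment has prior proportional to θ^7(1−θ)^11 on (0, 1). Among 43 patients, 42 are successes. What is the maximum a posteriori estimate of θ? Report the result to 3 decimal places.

θ̂_MAP = 0.803

The prior density ∝ θ^7(1−θ)^11 is the kernel of Beta(8, 12).
Data: 42 successes in 43 trials. The binomial likelihood contributes θ^42(1−θ)^1, so the posterior is Beta(8+42, 12+1) = Beta(50, 13).
For Beta(a, b) with a, b > 1 the mode is (a−1)/(a+b−2) = 49/61 ≈ 0.803.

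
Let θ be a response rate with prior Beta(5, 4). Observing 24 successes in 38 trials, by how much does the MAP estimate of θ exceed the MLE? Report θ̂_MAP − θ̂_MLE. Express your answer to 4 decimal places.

MAP − MLE = -0.0094

Posterior is Beta(29, 18); MAP = (29−1)/(47−2) = 28/45 ≈ 0.62222.
MLE ignores the prior: θ̂_MLE = k/n = 24/38 ≈ 0.63158.
Difference = 28/45 − 24/38 = -8/855 ≈ -0.0094.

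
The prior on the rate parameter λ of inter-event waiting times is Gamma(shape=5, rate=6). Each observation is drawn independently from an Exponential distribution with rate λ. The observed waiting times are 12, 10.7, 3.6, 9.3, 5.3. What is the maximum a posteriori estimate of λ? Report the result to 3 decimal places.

The Exponential(rate=λ) likelihood is ∝ λ^n e^(−λΣtᵢ). Here n = 5 and Σtᵢ = 12 + 10.7 + 3.6 + 9.3 + 5.3 = 40.9.
Posterior ∝ λ^4e^(−6λ) · λ^5e^(−40.9λ) = λ^9e^(−46.9λ), i.e. Gamma(10, 46.9).
Mode = (a−1)/b = 9/46.9 ≈ 0.192.

λ̂_MAP = 0.192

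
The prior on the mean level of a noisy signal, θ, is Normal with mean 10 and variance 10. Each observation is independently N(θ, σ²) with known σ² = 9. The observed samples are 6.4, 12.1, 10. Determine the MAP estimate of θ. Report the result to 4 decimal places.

θ̂_MAP = 9.6154

n = 3; x̄ = (6.4 + 12.1 + 10)/3 = 28.5/3 = 9.5.
For a Normal prior and Normal likelihood with known variance, the posterior is Normal; its mode equals its mean, the precision-weighted average.
Prior precision 1/σ₀² = 1/10 = 0.1; data precision n/σ² = 3/9 = 1/3.
θ̂ = (0.1·10 + (1/3)·9.5) / (0.1 + 1/3) = (25/6)/(13/30) = 125/13 ≈ 9.6154.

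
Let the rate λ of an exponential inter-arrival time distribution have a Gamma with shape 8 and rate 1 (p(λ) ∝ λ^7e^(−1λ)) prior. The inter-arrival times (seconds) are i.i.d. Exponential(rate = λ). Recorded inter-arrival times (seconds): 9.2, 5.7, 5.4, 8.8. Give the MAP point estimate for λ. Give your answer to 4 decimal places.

λ̂_MAP = 0.3654

The Exponential(rate=λ) likelihood is ∝ λ^n e^(−λΣtᵢ). Here n = 4 and Σtᵢ = 9.2 + 5.7 + 5.4 + 8.8 = 29.1.
Posterior ∝ λ^7e^(−1λ) · λ^4e^(−29.1λ) = λ^11e^(−30.1λ), i.e. Gamma(12, 30.1).
Mode = (a−1)/b = 11/30.1 ≈ 0.3654.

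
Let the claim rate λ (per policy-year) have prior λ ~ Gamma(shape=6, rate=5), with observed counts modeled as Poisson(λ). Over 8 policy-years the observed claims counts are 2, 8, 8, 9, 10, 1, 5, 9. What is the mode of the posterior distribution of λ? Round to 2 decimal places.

λ̂_MAP = 4.38

Σxᵢ = 2+8+8+9+10+1+5+9 = 52, with n = 8.
Posterior ∝ λ^5e^(−5λ) · λ^52e^(−8λ) = λ^57e^(−13λ), i.e. Gamma(shape=58, rate=13).
The mode of a Gamma(a, b) with a ≥ 1 (shape–rate) is (a−1)/b = 57/13 ≈ 4.38.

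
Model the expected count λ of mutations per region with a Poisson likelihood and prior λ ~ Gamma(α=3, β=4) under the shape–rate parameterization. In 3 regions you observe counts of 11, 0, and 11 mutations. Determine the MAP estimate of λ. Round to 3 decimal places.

λ̂_MAP = 3.429

Σxᵢ = 11+0+11 = 22, with n = 3.
Posterior ∝ λ^2e^(−4λ) · λ^22e^(−3λ) = λ^24e^(−7λ), i.e. Gamma(shape=25, rate=7).
The mode of a Gamma(a, b) with a ≥ 1 (shape–rate) is (a−1)/b = 24/7 ≈ 3.429.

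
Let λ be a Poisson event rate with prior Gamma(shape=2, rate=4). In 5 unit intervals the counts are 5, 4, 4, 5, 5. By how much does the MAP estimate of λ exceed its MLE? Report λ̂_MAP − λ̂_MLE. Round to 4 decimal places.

MAP − MLE = -1.9333

Σxᵢ = 23. Posterior is Gamma(25, 9); MAP = (25−1)/9 = 24/9 ≈ 2.66667.
MLE = x̄ = 23/5 ≈ 4.60000.
Difference = 24/9 − 23/5 = -29/15 ≈ -1.9333.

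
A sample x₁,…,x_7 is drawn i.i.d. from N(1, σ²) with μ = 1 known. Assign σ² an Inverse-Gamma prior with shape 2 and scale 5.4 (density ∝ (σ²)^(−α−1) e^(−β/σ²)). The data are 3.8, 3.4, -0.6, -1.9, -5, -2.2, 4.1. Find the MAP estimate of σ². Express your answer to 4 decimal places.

σ̂²_MAP = 7.0169

Sum of squared deviations about the known mean: SS = (3.8−1)² + (3.4−1)² + (-0.6−1)² + (-1.9−1)² + (-5−1)² + (-2.2−1)² + (4.1−1)² = 80.42.
The Normal likelihood contributes (σ²)^(−n/2) exp(−SS/(2σ²)), so the posterior is Inverse-Gamma(α + n/2, β + SS/2) = Inverse-Gamma(5.5, 45.61).
The mode of Inverse-Gamma(a, b) is b/(a+1) = 45.61/6.5 ≈ 7.0169.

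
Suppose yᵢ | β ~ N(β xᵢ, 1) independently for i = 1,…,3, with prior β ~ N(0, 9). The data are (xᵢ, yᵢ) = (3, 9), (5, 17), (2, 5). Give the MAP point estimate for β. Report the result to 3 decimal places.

β̂_MAP = 3.201

log p(β | y) = −Σ(yᵢ − βxᵢ)²/(2·1) − β²/(2·9) + const.
Setting the derivative to zero: Σxᵢ(yᵢ − βxᵢ)/1 − β/9 = 0, so β = Σxᵢyᵢ / (Σxᵢ² + σ²/τ²).
Σxᵢyᵢ = 3·9 + 5·17 + 2·5 = 122; Σxᵢ² = 38; σ²/τ² = 1/9.
β̂_MAP = 122 / (38 + 1/9) = 122/(343/9) = 1098/343 ≈ 3.201.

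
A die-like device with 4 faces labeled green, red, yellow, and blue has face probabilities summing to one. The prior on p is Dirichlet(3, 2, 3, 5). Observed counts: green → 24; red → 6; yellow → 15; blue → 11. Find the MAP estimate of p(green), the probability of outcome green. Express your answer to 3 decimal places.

The posterior is Dirichlet(αᵢ + nᵢ) = Dirichlet(27, 8, 18, 16).
For a Dirichlet(a₁,…,a_K) with all aᵢ > 1, the mode has j-th component (aⱼ − 1)/(Σaᵢ − K).
Here Σaᵢ = 69 and K = 4, so p(green) = (27 − 1)/(69 − 4) = 26/65 ≈ 0.400.

MAP estimate of p(green) = 0.400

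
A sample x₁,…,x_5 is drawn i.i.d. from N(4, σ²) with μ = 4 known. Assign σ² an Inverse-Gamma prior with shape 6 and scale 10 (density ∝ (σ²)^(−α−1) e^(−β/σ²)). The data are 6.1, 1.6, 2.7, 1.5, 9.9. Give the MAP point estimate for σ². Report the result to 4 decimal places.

σ̂²_MAP = 3.8379

Sum of squared deviations about the known mean: SS = (6.1−4)² + (1.6−4)² + (2.7−4)² + (1.5−4)² + (9.9−4)² = 52.92.
The Normal likelihood contributes (σ²)^(−n/2) exp(−SS/(2σ²)), so the posterior is Inverse-Gamma(α + n/2, β + SS/2) = Inverse-Gamma(8.5, 36.46).
The mode of Inverse-Gamma(a, b) is b/(a+1) = 36.46/9.5 ≈ 3.8379.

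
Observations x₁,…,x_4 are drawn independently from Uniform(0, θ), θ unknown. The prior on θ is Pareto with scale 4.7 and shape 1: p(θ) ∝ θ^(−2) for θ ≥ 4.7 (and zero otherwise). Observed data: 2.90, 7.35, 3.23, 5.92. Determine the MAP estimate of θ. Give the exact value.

θ̂_MAP = 7.35

The Uniform(0, θ) likelihood is θ^(−n) for θ ≥ max(xᵢ), zero otherwise. Here max(xᵢ) = 7.35.
Posterior ∝ θ^(−2) · θ^(−4) = θ^(−6) on θ ≥ max(4.7, 7.35) = 7.35.
This density is strictly decreasing in θ, so the posterior mode lies at the lower boundary of the support.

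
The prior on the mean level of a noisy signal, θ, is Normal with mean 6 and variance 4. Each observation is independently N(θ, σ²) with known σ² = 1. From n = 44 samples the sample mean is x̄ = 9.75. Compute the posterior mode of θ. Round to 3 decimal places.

n = 44, x̄ = 9.75.
For a Normal prior and Normal likelihood with known variance, the posterior is Normal; its mode equals its mean, the precision-weighted average.
Prior precision 1/σ₀² = 1/4 = 0.25; data precision n/σ² = 44/1 = 44.
θ̂ = (0.25·6 + 44·9.75) / (0.25 + 44) = 430.5/44.25 = 574/59 ≈ 9.729.

θ̂_MAP = 9.729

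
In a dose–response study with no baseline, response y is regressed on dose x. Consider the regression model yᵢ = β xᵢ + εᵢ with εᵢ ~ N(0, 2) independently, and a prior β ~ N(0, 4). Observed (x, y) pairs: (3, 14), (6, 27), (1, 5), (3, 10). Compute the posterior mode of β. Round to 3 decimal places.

log p(β | y) = −Σ(yᵢ − βxᵢ)²/(2·2) − β²/(2·4) + const.
Setting the derivative to zero: Σxᵢ(yᵢ − βxᵢ)/2 − β/4 = 0, so β = Σxᵢyᵢ / (Σxᵢ² + σ²/τ²).
Σxᵢyᵢ = 3·14 + 6·27 + 1·5 + 3·10 = 239; Σxᵢ² = 55; σ²/τ² = 0.5.
β̂_MAP = 239 / (55 + 0.5) = 239/55.5 ≈ 4.306.

β̂_MAP = 4.306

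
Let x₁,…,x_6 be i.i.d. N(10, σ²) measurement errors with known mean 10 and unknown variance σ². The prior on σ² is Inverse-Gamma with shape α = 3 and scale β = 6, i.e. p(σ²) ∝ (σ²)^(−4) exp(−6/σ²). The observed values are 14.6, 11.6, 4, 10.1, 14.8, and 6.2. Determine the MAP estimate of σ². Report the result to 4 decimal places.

σ̂²_MAP = 7.8007

Sum of squared deviations about the known mean: SS = (14.6−10)² + (11.6−10)² + (4−10)² + (10.1−10)² + (14.8−10)² + (6.2−10)² = 97.21.
The Normal likelihood contributes (σ²)^(−n/2) exp(−SS/(2σ²)), so the posterior is Inverse-Gamma(α + n/2, β + SS/2) = Inverse-Gamma(6, 54.605).
The mode of Inverse-Gamma(a, b) is b/(a+1) = 54.605/7 ≈ 7.8007.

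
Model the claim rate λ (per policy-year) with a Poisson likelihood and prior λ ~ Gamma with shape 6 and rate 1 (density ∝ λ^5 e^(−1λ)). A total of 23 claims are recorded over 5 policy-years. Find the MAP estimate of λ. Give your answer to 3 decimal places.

Σxᵢ = 23, n = 5.
Posterior ∝ λ^5e^(−1λ) · λ^23e^(−5λ) = λ^28e^(−6λ), i.e. Gamma(shape=29, rate=6).
The mode of a Gamma(a, b) with a ≥ 1 (shape–rate) is (a−1)/b = 28/6 ≈ 4.667.

λ̂_MAP = 4.667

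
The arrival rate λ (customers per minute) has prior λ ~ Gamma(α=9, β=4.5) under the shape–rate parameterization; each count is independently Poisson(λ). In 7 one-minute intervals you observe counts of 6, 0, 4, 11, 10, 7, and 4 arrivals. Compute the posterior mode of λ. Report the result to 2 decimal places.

λ̂_MAP = 4.35

Σxᵢ = 6+0+4+11+10+7+4 = 42, with n = 7.
Posterior ∝ λ^8e^(−4.5λ) · λ^42e^(−7λ) = λ^50e^(−11.5λ), i.e. Gamma(shape=51, rate=11.5).
The mode of a Gamma(a, b) with a ≥ 1 (shape–rate) is (a−1)/b = 50/11.5 ≈ 4.35.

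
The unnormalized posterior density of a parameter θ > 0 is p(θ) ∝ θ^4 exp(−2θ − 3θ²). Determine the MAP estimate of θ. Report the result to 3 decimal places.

ℓ'(θ) = 4/θ − 2 − 6θ. Setting this to zero and multiplying by θ: 6θ² + 2θ − 4 = 0.
θ = (−2 + √(2² + 4·6·4)) / (2·6) = (−2 + √100) / 12 = (−2 + 10)/12 = 2/3.
ℓ''(θ) = −4/θ² − 6 < 0, confirming a maximum.

θ̂_MAP = 0.667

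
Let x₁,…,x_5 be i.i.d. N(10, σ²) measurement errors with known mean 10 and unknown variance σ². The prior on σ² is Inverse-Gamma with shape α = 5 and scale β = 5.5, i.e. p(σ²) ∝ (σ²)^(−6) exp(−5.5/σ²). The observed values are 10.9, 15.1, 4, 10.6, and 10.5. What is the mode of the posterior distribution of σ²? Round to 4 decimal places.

Sum of squared deviations about the known mean: SS = (10.9−10)² + (15.1−10)² + (4−10)² + (10.6−10)² + (10.5−10)² = 63.43.
The Normal likelihood contributes (σ²)^(−n/2) exp(−SS/(2σ²)), so the posterior is Inverse-Gamma(α + n/2, β + SS/2) = Inverse-Gamma(7.5, 37.215).
The mode of Inverse-Gamma(a, b) is b/(a+1) = 37.215/8.5 ≈ 4.3782.

σ̂²_MAP = 4.3782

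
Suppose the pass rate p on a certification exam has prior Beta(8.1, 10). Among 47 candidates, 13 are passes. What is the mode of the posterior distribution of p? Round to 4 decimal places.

Prior: Beta(8.1, 10).
Data: 13 successes in 47 trials. The binomial likelihood contributes p^13(1−p)^34, so the posterior is Beta(8.1+13, 10+34) = Beta(21.1, 44).
For Beta(a, b) with a, b > 1 the mode is (a−1)/(a+b−2) = 20.1/63.1 ≈ 0.3185.

p̂_MAP = 0.3185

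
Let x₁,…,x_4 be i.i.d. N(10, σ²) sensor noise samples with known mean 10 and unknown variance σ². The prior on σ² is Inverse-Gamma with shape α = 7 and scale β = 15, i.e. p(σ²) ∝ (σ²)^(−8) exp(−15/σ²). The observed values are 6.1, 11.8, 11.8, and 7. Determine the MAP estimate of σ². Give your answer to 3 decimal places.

σ̂²_MAP = 3.035

Sum of squared deviations about the known mean: SS = (6.1−10)² + (11.8−10)² + (11.8−10)² + (7−10)² = 30.69.
The Normal likelihood contributes (σ²)^(−n/2) exp(−SS/(2σ²)), so the posterior is Inverse-Gamma(α + n/2, β + SS/2) = Inverse-Gamma(9, 30.345).
The mode of Inverse-Gamma(a, b) is b/(a+1) = 30.345/10 ≈ 3.035.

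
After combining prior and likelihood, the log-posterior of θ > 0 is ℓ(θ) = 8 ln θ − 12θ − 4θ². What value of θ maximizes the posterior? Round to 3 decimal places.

ℓ'(θ) = 8/θ − 12 − 8θ. Setting this to zero and multiplying by θ: 8θ² + 12θ − 8 = 0.
θ = (−12 + √(12² + 4·8·8)) / (2·8) = (−12 + √400) / 16 = (−12 + 20)/16 = 1/2.
ℓ''(θ) = −8/θ² − 8 < 0, confirming a maximum.

θ̂_MAP = 0.500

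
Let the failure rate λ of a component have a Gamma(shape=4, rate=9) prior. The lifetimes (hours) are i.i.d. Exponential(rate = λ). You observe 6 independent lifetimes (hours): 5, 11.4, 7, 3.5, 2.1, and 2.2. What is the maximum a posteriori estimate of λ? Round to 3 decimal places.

The Exponential(rate=λ) likelihood is ∝ λ^n e^(−λΣtᵢ). Here n = 6 and Σtᵢ = 5 + 11.4 + 7 + 3.5 + 2.1 + 2.2 = 31.2.
Posterior ∝ λ^3e^(−9λ) · λ^6e^(−31.2λ) = λ^9e^(−40.2λ), i.e. Gamma(10, 40.2).
Mode = (a−1)/b = 9/40.2 ≈ 0.224.

λ̂_MAP = 0.224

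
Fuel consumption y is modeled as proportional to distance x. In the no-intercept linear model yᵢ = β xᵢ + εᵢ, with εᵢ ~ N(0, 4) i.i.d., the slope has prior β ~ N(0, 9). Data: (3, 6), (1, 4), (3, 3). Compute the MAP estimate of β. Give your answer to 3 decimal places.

β̂_MAP = 1.594

log p(β | y) = −Σ(yᵢ − βxᵢ)²/(2·4) − β²/(2·9) + const.
Setting the derivative to zero: Σxᵢ(yᵢ − βxᵢ)/4 − β/9 = 0, so β = Σxᵢyᵢ / (Σxᵢ² + σ²/τ²).
Σxᵢyᵢ = 3·6 + 1·4 + 3·3 = 31; Σxᵢ² = 19; σ²/τ² = 4/9.
β̂_MAP = 31 / (19 + 4/9) = 31/(175/9) = 279/175 ≈ 1.594.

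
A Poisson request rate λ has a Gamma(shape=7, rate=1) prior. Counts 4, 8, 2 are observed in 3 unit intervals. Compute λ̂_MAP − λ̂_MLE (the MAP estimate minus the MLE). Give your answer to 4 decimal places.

MAP − MLE = 0.3333

Σxᵢ = 14. Posterior is Gamma(21, 4); MAP = (21−1)/4 = 20/4 ≈ 5.00000.
MLE = x̄ = 14/3 ≈ 4.66667.
Difference = 20/4 − 14/3 = 1/3 ≈ 0.3333.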